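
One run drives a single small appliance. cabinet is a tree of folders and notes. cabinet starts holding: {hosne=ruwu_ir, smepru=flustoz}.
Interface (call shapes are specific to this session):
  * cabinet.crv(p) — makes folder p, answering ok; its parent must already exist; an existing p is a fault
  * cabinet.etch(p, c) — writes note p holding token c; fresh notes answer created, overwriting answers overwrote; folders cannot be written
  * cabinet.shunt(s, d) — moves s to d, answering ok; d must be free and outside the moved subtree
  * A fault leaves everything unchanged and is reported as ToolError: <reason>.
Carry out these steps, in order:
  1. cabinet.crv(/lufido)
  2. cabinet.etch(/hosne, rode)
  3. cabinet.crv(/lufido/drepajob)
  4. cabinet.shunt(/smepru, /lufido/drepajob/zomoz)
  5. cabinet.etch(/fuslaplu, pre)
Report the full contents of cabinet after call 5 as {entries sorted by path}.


Answer: {fuslaplu=pre, hosne=rode, lufido/, lufido/drepajob/, lufido/drepajob/zomoz=flustoz}

Derivation:
% 1. cabinet.crv(p=/lufido) => ok
% 2. cabinet.etch(p=/hosne, c=rode) => overwrote
% 3. cabinet.crv(p=/lufido/drepajob) => ok
% 4. cabinet.shunt(s=/smepru, d=/lufido/drepajob/zomoz) => ok
% 5. cabinet.etch(p=/fuslaplu, c=pre) => created


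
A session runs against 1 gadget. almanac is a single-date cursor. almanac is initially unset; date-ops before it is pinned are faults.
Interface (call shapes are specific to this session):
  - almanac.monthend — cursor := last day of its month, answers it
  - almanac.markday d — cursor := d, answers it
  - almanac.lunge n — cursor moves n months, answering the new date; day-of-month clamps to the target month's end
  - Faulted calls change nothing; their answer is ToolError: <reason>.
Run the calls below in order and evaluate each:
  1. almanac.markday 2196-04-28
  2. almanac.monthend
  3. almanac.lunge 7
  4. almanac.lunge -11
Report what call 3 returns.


Answer: 2196-11-30

Derivation:
I try almanac.markday on d→2196-04-28, and get 2196-04-28.
Then almanac.monthend, giving 2196-04-30.
Using almanac.lunge on n→7, and see 2196-11-30.
Then almanac.lunge on n→-11, and see 2195-12-30.


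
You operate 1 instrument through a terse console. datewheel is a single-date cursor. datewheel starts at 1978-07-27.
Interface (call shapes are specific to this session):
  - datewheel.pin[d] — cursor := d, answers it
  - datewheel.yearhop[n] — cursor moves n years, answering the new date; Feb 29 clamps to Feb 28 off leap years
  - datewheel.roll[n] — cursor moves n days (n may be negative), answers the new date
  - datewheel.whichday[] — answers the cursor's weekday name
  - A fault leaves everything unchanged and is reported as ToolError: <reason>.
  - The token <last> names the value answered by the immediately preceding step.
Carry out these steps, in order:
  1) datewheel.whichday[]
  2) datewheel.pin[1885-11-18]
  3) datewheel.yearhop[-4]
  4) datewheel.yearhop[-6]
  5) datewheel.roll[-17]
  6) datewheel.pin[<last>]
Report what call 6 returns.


Answer: 1875-11-01

Derivation:
CALL whichday[]
RET  Thursday
CALL pin[d=1885-11-18]
RET  1885-11-18
CALL yearhop[n=-4]
RET  1881-11-18
CALL yearhop[n=-6]
RET  1875-11-18
CALL roll[n=-17]
RET  1875-11-01
CALL pin[d=<last>]
RET  1875-11-01


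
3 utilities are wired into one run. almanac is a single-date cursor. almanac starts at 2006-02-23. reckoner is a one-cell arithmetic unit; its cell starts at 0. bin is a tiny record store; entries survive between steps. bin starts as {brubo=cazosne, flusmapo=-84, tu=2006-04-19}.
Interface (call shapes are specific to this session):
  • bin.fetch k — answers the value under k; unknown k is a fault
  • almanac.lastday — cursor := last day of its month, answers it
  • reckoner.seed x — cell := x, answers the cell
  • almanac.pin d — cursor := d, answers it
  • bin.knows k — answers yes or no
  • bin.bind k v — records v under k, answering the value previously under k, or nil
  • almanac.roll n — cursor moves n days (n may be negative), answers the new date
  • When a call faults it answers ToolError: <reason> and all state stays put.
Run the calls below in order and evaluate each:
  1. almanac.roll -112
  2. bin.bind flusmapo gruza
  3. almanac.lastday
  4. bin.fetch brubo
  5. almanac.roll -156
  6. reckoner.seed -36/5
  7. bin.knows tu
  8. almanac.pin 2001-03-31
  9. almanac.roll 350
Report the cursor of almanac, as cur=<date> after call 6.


→ roll(-112)
← 2005-11-03
→ bind(flusmapo, gruza)
← -84
→ lastday()
← 2005-11-30
→ fetch(brubo)
← cazosne
→ roll(-156)
← 2005-06-27
→ seed(-36/5)
← -36/5
→ knows(tu)
← yes
→ pin(2001-03-31)
← 2001-03-31
→ roll(350)
← 2002-03-16

Answer: cur=2005-06-27


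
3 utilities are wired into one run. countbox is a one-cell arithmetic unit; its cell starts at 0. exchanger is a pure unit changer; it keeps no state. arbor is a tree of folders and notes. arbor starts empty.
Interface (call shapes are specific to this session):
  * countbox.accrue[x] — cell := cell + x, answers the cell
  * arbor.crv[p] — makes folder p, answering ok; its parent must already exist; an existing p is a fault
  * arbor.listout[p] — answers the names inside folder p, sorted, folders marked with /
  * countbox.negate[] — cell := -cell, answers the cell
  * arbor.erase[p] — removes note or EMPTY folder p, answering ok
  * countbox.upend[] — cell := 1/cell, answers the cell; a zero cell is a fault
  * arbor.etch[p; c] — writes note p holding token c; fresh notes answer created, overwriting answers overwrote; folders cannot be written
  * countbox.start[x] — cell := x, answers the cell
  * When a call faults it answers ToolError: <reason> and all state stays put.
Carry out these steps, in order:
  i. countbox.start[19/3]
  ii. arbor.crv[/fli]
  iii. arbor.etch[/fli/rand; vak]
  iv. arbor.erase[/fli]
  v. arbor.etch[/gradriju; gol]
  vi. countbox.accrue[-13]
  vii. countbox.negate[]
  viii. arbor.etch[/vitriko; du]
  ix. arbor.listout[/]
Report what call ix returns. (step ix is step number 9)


Answer: [fli/, gradriju, vitriko]

Derivation:
Now I run countbox.start using x→19/3, which returns 19/3.
Now I run arbor.crv using p→/fli, giving ok.
I try arbor.etch using p→/fli/rand, c→vak, giving created.
I invoke arbor.erase using p→/fli, giving ToolError: not empty.
Now I run arbor.etch using p→/gradriju, c→gol: created.
Now I run countbox.accrue using x→-13, and see -20/3.
I invoke countbox.negate, and see 20/3.
I run arbor.etch using p→/vitriko, c→du, — result: created.
I try arbor.listout using p→/, — result: [fli/, gradriju, vitriko].


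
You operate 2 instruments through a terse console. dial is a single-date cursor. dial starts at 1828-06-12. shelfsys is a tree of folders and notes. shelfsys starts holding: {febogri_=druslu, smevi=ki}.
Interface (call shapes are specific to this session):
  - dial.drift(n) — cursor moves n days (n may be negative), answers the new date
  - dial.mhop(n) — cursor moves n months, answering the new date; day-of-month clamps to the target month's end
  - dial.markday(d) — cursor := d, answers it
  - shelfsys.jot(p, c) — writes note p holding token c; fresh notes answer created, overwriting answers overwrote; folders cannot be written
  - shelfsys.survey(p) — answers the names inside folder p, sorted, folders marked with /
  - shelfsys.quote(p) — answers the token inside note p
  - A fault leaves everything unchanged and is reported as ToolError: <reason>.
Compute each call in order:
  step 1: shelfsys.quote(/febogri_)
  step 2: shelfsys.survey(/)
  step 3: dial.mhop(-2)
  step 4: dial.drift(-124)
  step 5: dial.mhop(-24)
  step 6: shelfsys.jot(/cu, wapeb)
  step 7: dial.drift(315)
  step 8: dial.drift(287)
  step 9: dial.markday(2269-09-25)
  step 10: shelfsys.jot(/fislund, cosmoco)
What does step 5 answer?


;; 1. shelfsys.quote(p='/febogri_') : druslu
;; 2. shelfsys.survey(p='/') : [febogri_, smevi]
;; 3. dial.mhop(n='-2') : 1828-04-12
;; 4. dial.drift(n='-124') : 1827-12-10
;; 5. dial.mhop(n='-24') : 1825-12-10
;; 6. shelfsys.jot(p='/cu', c='wapeb') : created
;; 7. dial.drift(n='315') : 1826-10-21
;; 8. dial.drift(n='287') : 1827-08-04
;; 9. dial.markday(d='2269-09-25') : 2269-09-25
;; 10. shelfsys.jot(p='/fislund', c='cosmoco') : created

Answer: 1825-12-10


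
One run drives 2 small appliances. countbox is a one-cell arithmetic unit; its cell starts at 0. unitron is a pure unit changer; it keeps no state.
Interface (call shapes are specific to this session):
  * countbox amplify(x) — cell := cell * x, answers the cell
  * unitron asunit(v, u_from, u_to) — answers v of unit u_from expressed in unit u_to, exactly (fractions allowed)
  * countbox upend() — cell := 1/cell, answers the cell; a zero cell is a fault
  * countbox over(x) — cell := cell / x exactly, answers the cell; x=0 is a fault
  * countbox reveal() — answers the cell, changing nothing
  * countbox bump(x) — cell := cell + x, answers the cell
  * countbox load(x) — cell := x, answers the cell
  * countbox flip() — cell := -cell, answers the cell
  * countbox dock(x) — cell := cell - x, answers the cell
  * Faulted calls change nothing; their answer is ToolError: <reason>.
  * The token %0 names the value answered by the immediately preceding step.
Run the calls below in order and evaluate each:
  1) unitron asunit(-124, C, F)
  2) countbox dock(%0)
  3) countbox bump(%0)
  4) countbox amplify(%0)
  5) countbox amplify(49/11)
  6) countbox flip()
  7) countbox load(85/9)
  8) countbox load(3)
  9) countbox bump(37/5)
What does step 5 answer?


Answer: 179131456/275

Derivation:
Using unitron asunit using v: -124, u_from: C, u_to: F, and see -956/5.
Using countbox dock using x: %0, giving 956/5.
Calling countbox bump using x: %0, — result: 1912/5.
Then countbox amplify using x: %0, — result: 3655744/25.
Calling countbox amplify using x: 49/11: 179131456/275.
I call countbox flip(), — result: -179131456/275.
Then countbox load using x: 85/9: 85/9.
Next I call countbox load using x: 3, — result: 3.
I try countbox bump using x: 37/5: 52/5.


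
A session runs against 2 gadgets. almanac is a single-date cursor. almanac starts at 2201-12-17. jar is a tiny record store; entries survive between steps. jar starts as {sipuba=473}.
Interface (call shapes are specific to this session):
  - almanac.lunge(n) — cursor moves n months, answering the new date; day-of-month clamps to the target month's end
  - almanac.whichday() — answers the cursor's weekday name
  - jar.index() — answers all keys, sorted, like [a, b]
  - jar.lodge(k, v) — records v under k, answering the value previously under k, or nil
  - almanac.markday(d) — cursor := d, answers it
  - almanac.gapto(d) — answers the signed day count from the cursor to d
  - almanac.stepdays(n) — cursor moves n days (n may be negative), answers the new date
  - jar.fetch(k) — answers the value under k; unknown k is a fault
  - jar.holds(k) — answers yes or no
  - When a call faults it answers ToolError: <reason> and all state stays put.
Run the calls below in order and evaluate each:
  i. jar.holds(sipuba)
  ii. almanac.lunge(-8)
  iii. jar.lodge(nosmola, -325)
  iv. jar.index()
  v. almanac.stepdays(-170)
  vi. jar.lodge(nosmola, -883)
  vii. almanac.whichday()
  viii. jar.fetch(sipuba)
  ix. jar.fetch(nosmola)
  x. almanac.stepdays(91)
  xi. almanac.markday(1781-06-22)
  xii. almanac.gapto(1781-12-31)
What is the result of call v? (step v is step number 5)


Answer: 2200-10-29

Derivation:
Do: jar.holds[k: sipuba]
See: yes
Do: almanac.lunge[n: -8]
See: 2201-04-17
Do: jar.lodge[k: nosmola; v: -325]
See: nil
Do: jar.index[]
See: [nosmola, sipuba]
Do: almanac.stepdays[n: -170]
See: 2200-10-29
Do: jar.lodge[k: nosmola; v: -883]
See: -325
Do: almanac.whichday[]
See: Wednesday
Do: jar.fetch[k: sipuba]
See: 473
Do: jar.fetch[k: nosmola]
See: -883
Do: almanac.stepdays[n: 91]
See: 2201-01-28
Do: almanac.markday[d: 1781-06-22]
See: 1781-06-22
Do: almanac.gapto[d: 1781-12-31]
See: 192


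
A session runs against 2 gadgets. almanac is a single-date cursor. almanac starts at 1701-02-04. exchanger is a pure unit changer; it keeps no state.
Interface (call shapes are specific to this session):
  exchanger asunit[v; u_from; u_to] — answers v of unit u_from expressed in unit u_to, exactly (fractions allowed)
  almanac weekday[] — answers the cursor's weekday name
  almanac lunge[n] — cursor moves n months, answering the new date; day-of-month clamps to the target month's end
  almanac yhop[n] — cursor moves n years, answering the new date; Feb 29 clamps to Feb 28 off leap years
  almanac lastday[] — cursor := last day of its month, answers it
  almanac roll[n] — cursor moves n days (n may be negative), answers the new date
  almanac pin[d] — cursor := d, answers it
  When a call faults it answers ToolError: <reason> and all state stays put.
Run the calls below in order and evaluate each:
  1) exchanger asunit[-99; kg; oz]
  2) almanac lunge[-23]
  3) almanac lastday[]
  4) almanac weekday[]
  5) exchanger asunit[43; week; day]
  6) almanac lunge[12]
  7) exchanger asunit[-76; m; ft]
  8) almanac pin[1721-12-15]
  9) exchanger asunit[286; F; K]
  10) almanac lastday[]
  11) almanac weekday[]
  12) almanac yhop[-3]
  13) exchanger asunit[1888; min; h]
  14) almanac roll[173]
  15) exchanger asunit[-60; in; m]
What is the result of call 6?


Answer: 1700-03-31

Derivation:
CALL exchanger asunit[v→-99; u_from→kg; u_to→oz]
RET  -14400000000/4123567
CALL almanac lunge[n→-23]
RET  1699-03-04
CALL almanac lastday[]
RET  1699-03-31
CALL almanac weekday[]
RET  Tuesday
CALL exchanger asunit[v→43; u_from→week; u_to→day]
RET  301
CALL almanac lunge[n→12]
RET  1700-03-31
CALL exchanger asunit[v→-76; u_from→m; u_to→ft]
RET  -95000/381
CALL almanac pin[d→1721-12-15]
RET  1721-12-15
CALL exchanger asunit[v→286; u_from→F; u_to→K]
RET  74567/180
CALL almanac lastday[]
RET  1721-12-31
CALL almanac weekday[]
RET  Wednesday
CALL almanac yhop[n→-3]
RET  1718-12-31
CALL exchanger asunit[v→1888; u_from→min; u_to→h]
RET  472/15
CALL almanac roll[n→173]
RET  1719-06-22
CALL exchanger asunit[v→-60; u_from→in; u_to→m]
RET  -381/250


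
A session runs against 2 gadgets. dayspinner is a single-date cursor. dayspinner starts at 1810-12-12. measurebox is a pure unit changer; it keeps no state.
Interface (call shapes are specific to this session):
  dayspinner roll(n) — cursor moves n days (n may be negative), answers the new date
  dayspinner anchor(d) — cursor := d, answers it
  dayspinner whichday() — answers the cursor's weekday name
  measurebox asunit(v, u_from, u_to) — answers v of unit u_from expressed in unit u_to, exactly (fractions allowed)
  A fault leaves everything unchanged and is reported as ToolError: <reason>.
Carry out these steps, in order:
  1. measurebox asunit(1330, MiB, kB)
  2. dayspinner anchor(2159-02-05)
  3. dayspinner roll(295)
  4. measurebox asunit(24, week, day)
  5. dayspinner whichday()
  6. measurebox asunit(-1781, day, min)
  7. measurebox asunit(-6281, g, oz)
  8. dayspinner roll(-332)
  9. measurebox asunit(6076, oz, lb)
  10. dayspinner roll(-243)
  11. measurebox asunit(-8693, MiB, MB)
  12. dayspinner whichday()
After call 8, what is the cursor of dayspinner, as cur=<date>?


Answer: cur=2158-12-30

Derivation:
>> measurebox asunit(v→1330, u_from→MiB, u_to→kB)
<< 34865152/25
>> dayspinner anchor(d→2159-02-05)
<< 2159-02-05
>> dayspinner roll(n→295)
<< 2159-11-27
>> measurebox asunit(v→24, u_from→week, u_to→day)
<< 168
>> dayspinner whichday()
<< Tuesday
>> measurebox asunit(v→-1781, u_from→day, u_to→min)
<< -2564640
>> measurebox asunit(v→-6281, u_from→g, u_to→oz)
<< -913600000/4123567
>> dayspinner roll(n→-332)
<< 2158-12-30
>> measurebox asunit(v→6076, u_from→oz, u_to→lb)
<< 1519/4
>> dayspinner roll(n→-243)
<< 2158-05-01
>> measurebox asunit(v→-8693, u_from→MiB, u_to→MB)
<< -142426112/15625
>> dayspinner whichday()
<< Monday


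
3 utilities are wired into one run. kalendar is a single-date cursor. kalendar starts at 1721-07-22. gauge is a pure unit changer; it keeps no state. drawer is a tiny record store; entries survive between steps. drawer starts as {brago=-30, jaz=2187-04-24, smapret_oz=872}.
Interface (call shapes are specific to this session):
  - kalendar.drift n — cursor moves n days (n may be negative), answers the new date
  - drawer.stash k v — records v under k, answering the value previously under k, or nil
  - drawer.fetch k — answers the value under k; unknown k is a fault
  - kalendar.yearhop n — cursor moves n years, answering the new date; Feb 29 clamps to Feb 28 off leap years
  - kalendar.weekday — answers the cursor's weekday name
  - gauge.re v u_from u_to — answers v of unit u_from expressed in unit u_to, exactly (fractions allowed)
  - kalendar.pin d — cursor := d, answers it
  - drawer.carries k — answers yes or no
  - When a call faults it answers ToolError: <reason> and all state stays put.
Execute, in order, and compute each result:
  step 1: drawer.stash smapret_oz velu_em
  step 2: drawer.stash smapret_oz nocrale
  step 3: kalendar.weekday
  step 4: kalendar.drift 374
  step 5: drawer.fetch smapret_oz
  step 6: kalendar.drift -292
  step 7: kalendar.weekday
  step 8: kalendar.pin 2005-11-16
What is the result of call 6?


Answer: 1721-10-12

Derivation:
I call drawer.stash using k→smapret_oz, v→velu_em, → 872.
Then drawer.stash using k→smapret_oz, v→nocrale, and observe velu_em.
Using kalendar.weekday, which returns Tuesday.
Next I call kalendar.drift using n→374, giving 1722-07-31.
Then drawer.fetch using k→smapret_oz, which returns nocrale.
I use kalendar.drift using n→-292, and observe 1721-10-12.
Then kalendar.weekday(), → Sunday.
Next I call kalendar.pin using d→2005-11-16, and see 2005-11-16.


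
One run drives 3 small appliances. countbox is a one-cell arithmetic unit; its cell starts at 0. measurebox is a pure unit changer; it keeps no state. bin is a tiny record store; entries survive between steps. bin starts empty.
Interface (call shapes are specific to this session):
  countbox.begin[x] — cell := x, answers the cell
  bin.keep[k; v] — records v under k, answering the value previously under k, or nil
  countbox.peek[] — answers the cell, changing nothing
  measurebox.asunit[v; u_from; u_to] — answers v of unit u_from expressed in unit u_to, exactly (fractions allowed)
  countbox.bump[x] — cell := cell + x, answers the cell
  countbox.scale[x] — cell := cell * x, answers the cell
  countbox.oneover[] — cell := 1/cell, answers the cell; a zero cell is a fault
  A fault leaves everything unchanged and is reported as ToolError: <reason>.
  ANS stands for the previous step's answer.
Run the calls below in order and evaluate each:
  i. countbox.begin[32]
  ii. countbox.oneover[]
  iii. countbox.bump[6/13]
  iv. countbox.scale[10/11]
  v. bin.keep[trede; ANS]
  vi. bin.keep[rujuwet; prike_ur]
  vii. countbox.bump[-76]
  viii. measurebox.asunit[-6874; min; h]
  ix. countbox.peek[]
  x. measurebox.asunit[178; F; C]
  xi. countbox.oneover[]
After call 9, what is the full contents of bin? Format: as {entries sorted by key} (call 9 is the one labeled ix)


Answer: {rujuwet=prike_ur, trede=1025/2288}

Derivation:
CALL begin[x→32]
RET  32
CALL oneover[]
RET  1/32
CALL bump[x→6/13]
RET  205/416
CALL scale[x→10/11]
RET  1025/2288
CALL keep[k→trede; v→ANS]
RET  nil
CALL keep[k→rujuwet; v→prike_ur]
RET  nil
CALL bump[x→-76]
RET  -172863/2288
CALL asunit[v→-6874; u_from→min; u_to→h]
RET  -3437/30
CALL peek[]
RET  -172863/2288
CALL asunit[v→178; u_from→F; u_to→C]
RET  730/9
CALL oneover[]
RET  -2288/172863


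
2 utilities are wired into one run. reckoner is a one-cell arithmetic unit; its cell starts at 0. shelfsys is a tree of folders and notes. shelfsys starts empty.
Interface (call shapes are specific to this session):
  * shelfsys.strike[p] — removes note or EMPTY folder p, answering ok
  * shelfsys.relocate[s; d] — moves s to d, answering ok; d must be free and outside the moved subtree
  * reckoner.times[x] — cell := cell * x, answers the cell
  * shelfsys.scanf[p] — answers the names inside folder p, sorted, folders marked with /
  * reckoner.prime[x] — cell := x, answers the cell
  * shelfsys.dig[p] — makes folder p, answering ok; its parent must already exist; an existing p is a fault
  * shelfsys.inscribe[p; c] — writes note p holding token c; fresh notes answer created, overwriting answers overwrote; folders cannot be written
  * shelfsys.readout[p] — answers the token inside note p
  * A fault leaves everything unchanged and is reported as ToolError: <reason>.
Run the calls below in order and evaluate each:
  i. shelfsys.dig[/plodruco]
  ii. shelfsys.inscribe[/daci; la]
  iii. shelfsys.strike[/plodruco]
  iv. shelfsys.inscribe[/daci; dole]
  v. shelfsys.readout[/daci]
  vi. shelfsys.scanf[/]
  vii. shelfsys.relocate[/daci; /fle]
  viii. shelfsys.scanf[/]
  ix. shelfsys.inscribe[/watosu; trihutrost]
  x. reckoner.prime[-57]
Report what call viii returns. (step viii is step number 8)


Answer: [fle]

Derivation:
==> dig(/plodruco)
<== ok
==> inscribe(/daci, la)
<== created
==> strike(/plodruco)
<== ok
==> inscribe(/daci, dole)
<== overwrote
==> readout(/daci)
<== dole
==> scanf(/)
<== [daci]
==> relocate(/daci, /fle)
<== ok
==> scanf(/)
<== [fle]
==> inscribe(/watosu, trihutrost)
<== created
==> prime(-57)
<== -57


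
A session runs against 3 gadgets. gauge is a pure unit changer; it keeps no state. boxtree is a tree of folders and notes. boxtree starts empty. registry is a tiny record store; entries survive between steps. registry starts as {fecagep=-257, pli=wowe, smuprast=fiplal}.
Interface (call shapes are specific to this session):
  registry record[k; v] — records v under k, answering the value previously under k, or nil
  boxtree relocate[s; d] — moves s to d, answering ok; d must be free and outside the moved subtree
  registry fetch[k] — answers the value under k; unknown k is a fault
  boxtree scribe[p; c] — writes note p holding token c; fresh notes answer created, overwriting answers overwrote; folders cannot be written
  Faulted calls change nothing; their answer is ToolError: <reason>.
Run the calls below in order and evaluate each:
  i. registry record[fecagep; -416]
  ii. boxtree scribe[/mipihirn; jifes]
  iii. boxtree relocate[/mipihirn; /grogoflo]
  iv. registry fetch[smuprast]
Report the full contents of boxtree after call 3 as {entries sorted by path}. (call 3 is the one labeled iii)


·→ registry record(k=fecagep, v=-416)
·← -257
·→ boxtree scribe(p=/mipihirn, c=jifes)
·← created
·→ boxtree relocate(s=/mipihirn, d=/grogoflo)
·← ok
·→ registry fetch(k=smuprast)
·← fiplal

Answer: {grogoflo=jifes}


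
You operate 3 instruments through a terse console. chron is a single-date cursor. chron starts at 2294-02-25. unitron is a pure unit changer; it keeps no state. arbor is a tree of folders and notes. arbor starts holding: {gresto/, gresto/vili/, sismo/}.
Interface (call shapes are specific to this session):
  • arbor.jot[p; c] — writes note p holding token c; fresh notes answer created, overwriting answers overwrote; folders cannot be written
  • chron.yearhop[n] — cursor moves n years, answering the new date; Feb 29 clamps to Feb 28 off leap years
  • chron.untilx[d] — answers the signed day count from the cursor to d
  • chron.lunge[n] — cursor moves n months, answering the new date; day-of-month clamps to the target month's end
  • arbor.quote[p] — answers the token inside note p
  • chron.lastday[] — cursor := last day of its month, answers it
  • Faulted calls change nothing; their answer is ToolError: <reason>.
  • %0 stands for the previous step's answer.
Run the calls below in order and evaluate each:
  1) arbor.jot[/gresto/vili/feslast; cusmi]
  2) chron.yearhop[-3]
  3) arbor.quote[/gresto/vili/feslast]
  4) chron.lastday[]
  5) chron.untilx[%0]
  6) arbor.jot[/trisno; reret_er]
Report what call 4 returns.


Now I run arbor.jot passing /gresto/vili/feslast, cusmi, giving created.
I try chron.yearhop passing -3, yielding 2291-02-25.
Now I run arbor.quote passing /gresto/vili/feslast, giving cusmi.
I invoke chron.lastday(), → 2291-02-28.
I invoke chron.untilx passing %0, — result: 0.
I run arbor.jot passing /trisno, reret_er, and see created.

Answer: 2291-02-28


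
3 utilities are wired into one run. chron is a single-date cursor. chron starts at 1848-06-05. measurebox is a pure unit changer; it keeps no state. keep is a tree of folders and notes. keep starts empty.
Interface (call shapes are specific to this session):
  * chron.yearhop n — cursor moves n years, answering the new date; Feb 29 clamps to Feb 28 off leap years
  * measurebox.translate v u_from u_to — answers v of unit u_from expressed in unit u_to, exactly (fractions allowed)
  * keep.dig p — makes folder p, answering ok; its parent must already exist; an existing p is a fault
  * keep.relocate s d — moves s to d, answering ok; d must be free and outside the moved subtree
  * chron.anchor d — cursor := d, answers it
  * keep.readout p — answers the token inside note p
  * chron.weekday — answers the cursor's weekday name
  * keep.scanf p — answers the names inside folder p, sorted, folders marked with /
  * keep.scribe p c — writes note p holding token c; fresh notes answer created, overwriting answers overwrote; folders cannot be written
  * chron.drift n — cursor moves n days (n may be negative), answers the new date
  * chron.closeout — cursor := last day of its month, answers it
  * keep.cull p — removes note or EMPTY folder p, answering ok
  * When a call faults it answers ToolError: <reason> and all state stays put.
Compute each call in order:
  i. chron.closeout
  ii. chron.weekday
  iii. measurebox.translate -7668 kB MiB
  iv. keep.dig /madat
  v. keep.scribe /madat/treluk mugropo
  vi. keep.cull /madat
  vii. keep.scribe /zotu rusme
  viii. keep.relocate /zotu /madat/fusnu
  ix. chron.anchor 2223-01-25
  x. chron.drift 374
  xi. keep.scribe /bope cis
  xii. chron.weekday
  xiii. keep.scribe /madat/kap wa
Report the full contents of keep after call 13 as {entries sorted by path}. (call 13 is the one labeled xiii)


→ chron.closeout()
← 1848-06-30
→ chron.weekday()
← Friday
→ measurebox.translate(v: -7668, u_from: kB, u_to: MiB)
← -239625/32768
→ keep.dig(p: /madat)
← ok
→ keep.scribe(p: /madat/treluk, c: mugropo)
← created
→ keep.cull(p: /madat)
← ToolError: not empty
→ keep.scribe(p: /zotu, c: rusme)
← created
→ keep.relocate(s: /zotu, d: /madat/fusnu)
← ok
→ chron.anchor(d: 2223-01-25)
← 2223-01-25
→ chron.drift(n: 374)
← 2224-02-03
→ keep.scribe(p: /bope, c: cis)
← created
→ chron.weekday()
← Tuesday
→ keep.scribe(p: /madat/kap, c: wa)
← created

Answer: {bope=cis, madat/, madat/fusnu=rusme, madat/kap=wa, madat/treluk=mugropo}


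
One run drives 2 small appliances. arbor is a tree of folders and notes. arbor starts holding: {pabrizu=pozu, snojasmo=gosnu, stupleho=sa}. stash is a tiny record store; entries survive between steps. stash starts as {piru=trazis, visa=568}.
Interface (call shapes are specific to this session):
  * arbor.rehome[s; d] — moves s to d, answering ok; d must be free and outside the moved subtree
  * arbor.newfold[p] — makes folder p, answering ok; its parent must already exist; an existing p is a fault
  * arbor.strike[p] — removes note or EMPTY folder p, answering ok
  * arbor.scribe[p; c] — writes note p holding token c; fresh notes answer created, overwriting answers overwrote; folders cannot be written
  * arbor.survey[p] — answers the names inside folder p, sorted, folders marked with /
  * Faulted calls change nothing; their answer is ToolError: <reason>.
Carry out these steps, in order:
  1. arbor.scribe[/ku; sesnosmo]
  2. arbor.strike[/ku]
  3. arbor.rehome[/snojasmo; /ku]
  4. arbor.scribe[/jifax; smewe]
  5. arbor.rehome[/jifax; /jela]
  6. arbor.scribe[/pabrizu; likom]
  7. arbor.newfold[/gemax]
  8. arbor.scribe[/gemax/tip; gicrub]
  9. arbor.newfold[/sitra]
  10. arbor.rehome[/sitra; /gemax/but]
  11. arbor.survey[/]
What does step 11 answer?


Answer: [gemax/, jela, ku, pabrizu, stupleho]

Derivation:
CALL arbor.scribe[p=/ku; c=sesnosmo]
RET  created
CALL arbor.strike[p=/ku]
RET  ok
CALL arbor.rehome[s=/snojasmo; d=/ku]
RET  ok
CALL arbor.scribe[p=/jifax; c=smewe]
RET  created
CALL arbor.rehome[s=/jifax; d=/jela]
RET  ok
CALL arbor.scribe[p=/pabrizu; c=likom]
RET  overwrote
CALL arbor.newfold[p=/gemax]
RET  ok
CALL arbor.scribe[p=/gemax/tip; c=gicrub]
RET  created
CALL arbor.newfold[p=/sitra]
RET  ok
CALL arbor.rehome[s=/sitra; d=/gemax/but]
RET  ok
CALL arbor.survey[p=/]
RET  [gemax/, jela, ku, pabrizu, stupleho]


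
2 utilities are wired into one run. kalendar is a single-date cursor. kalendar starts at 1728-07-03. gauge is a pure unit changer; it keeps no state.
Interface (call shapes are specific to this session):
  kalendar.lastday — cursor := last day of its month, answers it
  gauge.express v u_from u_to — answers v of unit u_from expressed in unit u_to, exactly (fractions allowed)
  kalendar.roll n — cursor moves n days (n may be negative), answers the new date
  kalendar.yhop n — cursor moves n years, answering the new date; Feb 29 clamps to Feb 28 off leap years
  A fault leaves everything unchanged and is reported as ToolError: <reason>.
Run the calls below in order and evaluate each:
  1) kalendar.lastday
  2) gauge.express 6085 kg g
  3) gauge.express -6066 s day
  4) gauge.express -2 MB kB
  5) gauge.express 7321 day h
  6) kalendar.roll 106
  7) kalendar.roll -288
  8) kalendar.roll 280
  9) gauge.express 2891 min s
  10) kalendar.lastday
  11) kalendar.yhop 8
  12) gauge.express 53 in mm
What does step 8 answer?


Next I call kalendar.lastday: 1728-07-31.
Invoking gauge.express(v→6085, u_from→kg, u_to→g): 6085000.
Calling gauge.express(v→-6066, u_from→s, u_to→day), yielding -337/4800.
I invoke gauge.express(v→-2, u_from→MB, u_to→kB), — result: -2000.
I try gauge.express(v→7321, u_from→day, u_to→h), and get 175704.
Now I run kalendar.roll(n→106), yielding 1728-11-14.
Now I run kalendar.roll(n→-288), — result: 1728-01-31.
Next I call kalendar.roll(n→280), which returns 1728-11-06.
Next I call gauge.express(v→2891, u_from→min, u_to→s), → 173460.
Now I run kalendar.lastday(), yielding 1728-11-30.
Then kalendar.yhop(n→8), — result: 1736-11-30.
Now I run gauge.express(v→53, u_from→in, u_to→mm), and get 6731/5.

Answer: 1728-11-06


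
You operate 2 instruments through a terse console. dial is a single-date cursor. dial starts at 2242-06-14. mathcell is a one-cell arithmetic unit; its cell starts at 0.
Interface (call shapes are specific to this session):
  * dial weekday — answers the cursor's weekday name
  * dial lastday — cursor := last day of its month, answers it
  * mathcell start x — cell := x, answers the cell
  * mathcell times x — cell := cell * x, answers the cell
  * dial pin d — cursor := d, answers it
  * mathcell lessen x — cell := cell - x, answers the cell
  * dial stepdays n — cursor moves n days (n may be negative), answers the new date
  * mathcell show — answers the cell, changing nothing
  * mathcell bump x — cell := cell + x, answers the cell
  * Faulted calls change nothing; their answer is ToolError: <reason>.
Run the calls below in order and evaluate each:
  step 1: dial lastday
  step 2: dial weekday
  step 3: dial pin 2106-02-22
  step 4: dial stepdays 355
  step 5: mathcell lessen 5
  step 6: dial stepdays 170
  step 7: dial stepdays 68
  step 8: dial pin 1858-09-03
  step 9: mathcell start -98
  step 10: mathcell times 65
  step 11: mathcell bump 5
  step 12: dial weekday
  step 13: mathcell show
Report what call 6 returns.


Answer: 2107-08-01

Derivation:
// 1. dial lastday() ~> 2242-06-30
// 2. dial weekday() ~> Thursday
// 3. dial pin(2106-02-22) ~> 2106-02-22
// 4. dial stepdays(355) ~> 2107-02-12
// 5. mathcell lessen(5) ~> -5
// 6. dial stepdays(170) ~> 2107-08-01
// 7. dial stepdays(68) ~> 2107-10-08
// 8. dial pin(1858-09-03) ~> 1858-09-03
// 9. mathcell start(-98) ~> -98
// 10. mathcell times(65) ~> -6370
// 11. mathcell bump(5) ~> -6365
// 12. dial weekday() ~> Friday
// 13. mathcell show() ~> -6365


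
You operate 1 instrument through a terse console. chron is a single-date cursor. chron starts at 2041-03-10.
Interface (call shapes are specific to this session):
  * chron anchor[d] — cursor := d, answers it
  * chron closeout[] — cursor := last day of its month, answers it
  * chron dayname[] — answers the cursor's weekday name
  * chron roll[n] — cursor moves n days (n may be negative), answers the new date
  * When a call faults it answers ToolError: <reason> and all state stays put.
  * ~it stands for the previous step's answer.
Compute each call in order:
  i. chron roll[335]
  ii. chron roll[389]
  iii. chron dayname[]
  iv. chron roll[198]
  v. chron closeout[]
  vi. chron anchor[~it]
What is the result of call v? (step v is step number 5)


% chron roll(n=335) == 2042-02-08
% chron roll(n=389) == 2043-03-04
% chron dayname() == Wednesday
% chron roll(n=198) == 2043-09-18
% chron closeout() == 2043-09-30
% chron anchor(d=~it) == 2043-09-30

Answer: 2043-09-30


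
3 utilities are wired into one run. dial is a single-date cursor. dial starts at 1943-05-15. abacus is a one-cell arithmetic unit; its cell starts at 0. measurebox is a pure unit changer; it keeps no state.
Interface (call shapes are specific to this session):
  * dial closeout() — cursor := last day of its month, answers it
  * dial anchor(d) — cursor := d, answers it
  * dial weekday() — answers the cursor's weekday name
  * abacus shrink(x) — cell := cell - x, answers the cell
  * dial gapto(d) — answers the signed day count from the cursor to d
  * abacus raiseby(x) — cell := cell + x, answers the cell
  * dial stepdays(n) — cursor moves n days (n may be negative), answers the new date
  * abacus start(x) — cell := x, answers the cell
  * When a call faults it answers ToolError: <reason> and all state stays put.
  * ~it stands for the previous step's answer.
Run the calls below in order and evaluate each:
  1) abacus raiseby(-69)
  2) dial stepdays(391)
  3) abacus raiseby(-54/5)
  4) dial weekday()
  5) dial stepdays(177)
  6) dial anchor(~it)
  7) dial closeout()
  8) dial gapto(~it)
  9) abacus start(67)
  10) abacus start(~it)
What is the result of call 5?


Answer: 1944-12-03

Derivation:
·→ abacus raiseby(x='-69')
·← -69
·→ dial stepdays(n='391')
·← 1944-06-09
·→ abacus raiseby(x='-54/5')
·← -399/5
·→ dial weekday()
·← Friday
·→ dial stepdays(n='177')
·← 1944-12-03
·→ dial anchor(d='~it')
·← 1944-12-03
·→ dial closeout()
·← 1944-12-31
·→ dial gapto(d='~it')
·← 0
·→ abacus start(x='67')
·← 67
·→ abacus start(x='~it')
·← 67


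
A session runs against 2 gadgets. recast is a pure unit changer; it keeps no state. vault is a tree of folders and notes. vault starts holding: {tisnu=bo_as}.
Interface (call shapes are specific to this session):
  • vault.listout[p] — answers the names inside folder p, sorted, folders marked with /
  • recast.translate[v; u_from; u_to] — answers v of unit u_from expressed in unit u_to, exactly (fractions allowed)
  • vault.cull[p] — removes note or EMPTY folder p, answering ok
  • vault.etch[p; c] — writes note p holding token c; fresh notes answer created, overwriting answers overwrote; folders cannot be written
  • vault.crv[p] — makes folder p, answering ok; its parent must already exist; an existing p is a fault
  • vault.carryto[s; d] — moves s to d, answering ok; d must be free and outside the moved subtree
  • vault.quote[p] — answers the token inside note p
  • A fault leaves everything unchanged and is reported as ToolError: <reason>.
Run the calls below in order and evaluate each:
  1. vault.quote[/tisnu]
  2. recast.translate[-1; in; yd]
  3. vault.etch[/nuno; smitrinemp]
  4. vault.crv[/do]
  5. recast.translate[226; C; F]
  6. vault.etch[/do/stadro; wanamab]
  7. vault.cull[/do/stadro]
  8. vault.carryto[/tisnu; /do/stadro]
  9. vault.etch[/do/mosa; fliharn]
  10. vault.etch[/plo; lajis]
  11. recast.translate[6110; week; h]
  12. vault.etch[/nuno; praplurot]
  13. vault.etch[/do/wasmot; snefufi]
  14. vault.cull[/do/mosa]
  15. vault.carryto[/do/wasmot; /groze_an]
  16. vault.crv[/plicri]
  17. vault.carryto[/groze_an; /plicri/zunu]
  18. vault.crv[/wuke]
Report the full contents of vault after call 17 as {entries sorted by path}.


Answer: {do/, do/stadro=bo_as, nuno=praplurot, plicri/, plicri/zunu=snefufi, plo=lajis}

Derivation:
Then quote passing p→/tisnu, and see bo_as.
Calling translate passing v→-1, u_from→in, u_to→yd, giving -1/36.
Using etch passing p→/nuno, c→smitrinemp, and see created.
Now I run crv passing p→/do, which returns ok.
I run translate passing v→226, u_from→C, u_to→F, and get 2194/5.
I call etch passing p→/do/stadro, c→wanamab: created.
Invoking cull passing p→/do/stadro, — result: ok.
Using carryto passing s→/tisnu, d→/do/stadro, and observe ok.
I run etch passing p→/do/mosa, c→fliharn, and get created.
I run etch passing p→/plo, c→lajis, giving created.
I use translate passing v→6110, u_from→week, u_to→h, and observe 1026480.
Now I run etch passing p→/nuno, c→praplurot, — result: overwrote.
I invoke etch passing p→/do/wasmot, c→snefufi, and see created.
I run cull passing p→/do/mosa, giving ok.
Next I call carryto passing s→/do/wasmot, d→/groze_an, giving ok.
Using crv passing p→/plicri, and see ok.
I invoke carryto passing s→/groze_an, d→/plicri/zunu, and see ok.
Invoking crv passing p→/wuke, yielding ok.


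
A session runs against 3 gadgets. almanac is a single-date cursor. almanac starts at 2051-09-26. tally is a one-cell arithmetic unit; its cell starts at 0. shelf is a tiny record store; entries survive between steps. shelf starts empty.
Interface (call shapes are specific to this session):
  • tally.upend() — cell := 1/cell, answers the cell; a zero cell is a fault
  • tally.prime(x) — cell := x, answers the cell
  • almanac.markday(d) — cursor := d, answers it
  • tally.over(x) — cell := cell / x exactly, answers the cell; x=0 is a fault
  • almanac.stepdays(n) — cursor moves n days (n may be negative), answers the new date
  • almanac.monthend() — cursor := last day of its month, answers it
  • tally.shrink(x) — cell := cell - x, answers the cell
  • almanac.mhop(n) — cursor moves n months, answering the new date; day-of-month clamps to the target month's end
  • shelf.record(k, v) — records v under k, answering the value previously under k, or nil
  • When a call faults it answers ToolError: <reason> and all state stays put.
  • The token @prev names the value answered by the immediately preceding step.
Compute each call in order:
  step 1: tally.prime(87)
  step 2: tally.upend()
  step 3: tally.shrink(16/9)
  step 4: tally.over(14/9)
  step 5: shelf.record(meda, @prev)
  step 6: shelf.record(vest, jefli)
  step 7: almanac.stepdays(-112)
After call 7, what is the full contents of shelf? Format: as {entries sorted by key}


! 1. tally.prime(x→87) -> 87
! 2. tally.upend() -> 1/87
! 3. tally.shrink(x→16/9) -> -461/261
! 4. tally.over(x→14/9) -> -461/406
! 5. shelf.record(k→meda, v→@prev) -> nil
! 6. shelf.record(k→vest, v→jefli) -> nil
! 7. almanac.stepdays(n→-112) -> 2051-06-06

Answer: {meda=-461/406, vest=jefli}


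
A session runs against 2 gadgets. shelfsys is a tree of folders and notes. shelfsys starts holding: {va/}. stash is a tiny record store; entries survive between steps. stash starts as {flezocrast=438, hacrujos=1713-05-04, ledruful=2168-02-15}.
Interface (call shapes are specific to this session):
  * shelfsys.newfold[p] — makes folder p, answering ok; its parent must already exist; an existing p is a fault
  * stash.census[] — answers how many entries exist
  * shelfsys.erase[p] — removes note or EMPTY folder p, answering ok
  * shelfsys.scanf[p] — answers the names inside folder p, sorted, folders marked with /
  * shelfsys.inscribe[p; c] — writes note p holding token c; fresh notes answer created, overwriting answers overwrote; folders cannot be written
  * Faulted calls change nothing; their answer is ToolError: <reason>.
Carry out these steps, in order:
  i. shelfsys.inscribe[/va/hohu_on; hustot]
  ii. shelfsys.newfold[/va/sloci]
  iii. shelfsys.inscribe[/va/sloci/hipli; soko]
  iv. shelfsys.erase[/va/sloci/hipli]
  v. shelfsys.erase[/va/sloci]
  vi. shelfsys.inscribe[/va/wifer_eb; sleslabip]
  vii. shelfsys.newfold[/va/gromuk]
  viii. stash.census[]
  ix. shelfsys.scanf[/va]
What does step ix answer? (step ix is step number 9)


Answer: [gromuk/, hohu_on, wifer_eb]

Derivation:
// 1. inscribe(p='/va/hohu_on', c='hustot') == created
// 2. newfold(p='/va/sloci') == ok
// 3. inscribe(p='/va/sloci/hipli', c='soko') == created
// 4. erase(p='/va/sloci/hipli') == ok
// 5. erase(p='/va/sloci') == ok
// 6. inscribe(p='/va/wifer_eb', c='sleslabip') == created
// 7. newfold(p='/va/gromuk') == ok
// 8. census() == 3
// 9. scanf(p='/va') == [gromuk/, hohu_on, wifer_eb]
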